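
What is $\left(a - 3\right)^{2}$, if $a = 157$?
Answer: $23716$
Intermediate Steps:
$\left(a - 3\right)^{2} = \left(157 - 3\right)^{2} = 154^{2} = 23716$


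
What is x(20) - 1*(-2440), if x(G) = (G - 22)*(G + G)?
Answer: 2360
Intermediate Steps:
x(G) = 2*G*(-22 + G) (x(G) = (-22 + G)*(2*G) = 2*G*(-22 + G))
x(20) - 1*(-2440) = 2*20*(-22 + 20) - 1*(-2440) = 2*20*(-2) + 2440 = -80 + 2440 = 2360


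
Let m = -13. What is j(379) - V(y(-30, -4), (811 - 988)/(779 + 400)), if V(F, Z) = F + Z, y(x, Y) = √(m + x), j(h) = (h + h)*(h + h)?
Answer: 225803711/393 - I*√43 ≈ 5.7456e+5 - 6.5574*I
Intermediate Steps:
j(h) = 4*h² (j(h) = (2*h)*(2*h) = 4*h²)
y(x, Y) = √(-13 + x)
j(379) - V(y(-30, -4), (811 - 988)/(779 + 400)) = 4*379² - (√(-13 - 30) + (811 - 988)/(779 + 400)) = 4*143641 - (√(-43) - 177/1179) = 574564 - (I*√43 - 177*1/1179) = 574564 - (I*√43 - 59/393) = 574564 - (-59/393 + I*√43) = 574564 + (59/393 - I*√43) = 225803711/393 - I*√43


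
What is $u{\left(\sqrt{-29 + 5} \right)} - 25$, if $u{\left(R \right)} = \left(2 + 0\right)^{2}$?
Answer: $-21$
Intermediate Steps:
$u{\left(R \right)} = 4$ ($u{\left(R \right)} = 2^{2} = 4$)
$u{\left(\sqrt{-29 + 5} \right)} - 25 = 4 - 25 = -21$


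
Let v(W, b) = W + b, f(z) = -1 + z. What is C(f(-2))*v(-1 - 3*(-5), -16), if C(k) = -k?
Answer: -6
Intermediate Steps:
C(f(-2))*v(-1 - 3*(-5), -16) = (-(-1 - 2))*((-1 - 3*(-5)) - 16) = (-1*(-3))*((-1 + 15) - 16) = 3*(14 - 16) = 3*(-2) = -6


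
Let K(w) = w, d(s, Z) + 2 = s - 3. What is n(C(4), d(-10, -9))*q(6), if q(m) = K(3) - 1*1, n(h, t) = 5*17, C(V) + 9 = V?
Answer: 170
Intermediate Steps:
C(V) = -9 + V
d(s, Z) = -5 + s (d(s, Z) = -2 + (s - 3) = -2 + (-3 + s) = -5 + s)
n(h, t) = 85
q(m) = 2 (q(m) = 3 - 1*1 = 3 - 1 = 2)
n(C(4), d(-10, -9))*q(6) = 85*2 = 170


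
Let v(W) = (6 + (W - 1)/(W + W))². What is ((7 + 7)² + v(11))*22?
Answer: 57514/11 ≈ 5228.5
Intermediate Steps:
v(W) = (6 + (-1 + W)/(2*W))² (v(W) = (6 + (-1 + W)/((2*W)))² = (6 + (-1 + W)*(1/(2*W)))² = (6 + (-1 + W)/(2*W))²)
((7 + 7)² + v(11))*22 = ((7 + 7)² + (¼)*(-1 + 13*11)²/11²)*22 = (14² + (¼)*(1/121)*(-1 + 143)²)*22 = (196 + (¼)*(1/121)*142²)*22 = (196 + (¼)*(1/121)*20164)*22 = (196 + 5041/121)*22 = (28757/121)*22 = 57514/11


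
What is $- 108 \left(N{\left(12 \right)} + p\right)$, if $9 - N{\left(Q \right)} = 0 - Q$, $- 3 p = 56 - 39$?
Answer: $-1656$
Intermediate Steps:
$p = - \frac{17}{3}$ ($p = - \frac{56 - 39}{3} = \left(- \frac{1}{3}\right) 17 = - \frac{17}{3} \approx -5.6667$)
$N{\left(Q \right)} = 9 + Q$ ($N{\left(Q \right)} = 9 - \left(0 - Q\right) = 9 - - Q = 9 + Q$)
$- 108 \left(N{\left(12 \right)} + p\right) = - 108 \left(\left(9 + 12\right) - \frac{17}{3}\right) = - 108 \left(21 - \frac{17}{3}\right) = \left(-108\right) \frac{46}{3} = -1656$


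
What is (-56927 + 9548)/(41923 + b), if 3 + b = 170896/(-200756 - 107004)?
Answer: -911335065/806320519 ≈ -1.1302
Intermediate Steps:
b = -68386/19235 (b = -3 + 170896/(-200756 - 107004) = -3 + 170896/(-307760) = -3 + 170896*(-1/307760) = -3 - 10681/19235 = -68386/19235 ≈ -3.5553)
(-56927 + 9548)/(41923 + b) = (-56927 + 9548)/(41923 - 68386/19235) = -47379/806320519/19235 = -47379*19235/806320519 = -911335065/806320519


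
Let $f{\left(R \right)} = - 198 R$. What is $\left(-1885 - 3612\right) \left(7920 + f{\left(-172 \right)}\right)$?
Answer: $-230742072$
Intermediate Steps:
$\left(-1885 - 3612\right) \left(7920 + f{\left(-172 \right)}\right) = \left(-1885 - 3612\right) \left(7920 - -34056\right) = - 5497 \left(7920 + 34056\right) = \left(-5497\right) 41976 = -230742072$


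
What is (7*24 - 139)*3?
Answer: 87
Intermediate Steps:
(7*24 - 139)*3 = (168 - 139)*3 = 29*3 = 87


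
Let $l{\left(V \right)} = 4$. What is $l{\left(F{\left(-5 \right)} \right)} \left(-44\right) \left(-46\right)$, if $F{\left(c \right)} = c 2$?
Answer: $8096$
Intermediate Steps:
$F{\left(c \right)} = 2 c$
$l{\left(F{\left(-5 \right)} \right)} \left(-44\right) \left(-46\right) = 4 \left(-44\right) \left(-46\right) = \left(-176\right) \left(-46\right) = 8096$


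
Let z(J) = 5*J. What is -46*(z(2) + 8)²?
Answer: -14904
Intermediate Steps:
-46*(z(2) + 8)² = -46*(5*2 + 8)² = -46*(10 + 8)² = -46*18² = -46*324 = -14904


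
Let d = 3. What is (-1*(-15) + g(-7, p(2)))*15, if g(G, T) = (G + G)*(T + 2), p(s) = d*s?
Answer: -1455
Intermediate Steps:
p(s) = 3*s
g(G, T) = 2*G*(2 + T) (g(G, T) = (2*G)*(2 + T) = 2*G*(2 + T))
(-1*(-15) + g(-7, p(2)))*15 = (-1*(-15) + 2*(-7)*(2 + 3*2))*15 = (15 + 2*(-7)*(2 + 6))*15 = (15 + 2*(-7)*8)*15 = (15 - 112)*15 = -97*15 = -1455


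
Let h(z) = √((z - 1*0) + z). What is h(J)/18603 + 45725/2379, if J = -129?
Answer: 45725/2379 + I*√258/18603 ≈ 19.22 + 0.00086343*I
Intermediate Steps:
h(z) = √2*√z (h(z) = √((z + 0) + z) = √(z + z) = √(2*z) = √2*√z)
h(J)/18603 + 45725/2379 = (√2*√(-129))/18603 + 45725/2379 = (√2*(I*√129))*(1/18603) + 45725*(1/2379) = (I*√258)*(1/18603) + 45725/2379 = I*√258/18603 + 45725/2379 = 45725/2379 + I*√258/18603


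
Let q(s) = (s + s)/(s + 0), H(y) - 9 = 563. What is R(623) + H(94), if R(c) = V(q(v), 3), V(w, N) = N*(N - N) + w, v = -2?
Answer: 574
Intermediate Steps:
H(y) = 572 (H(y) = 9 + 563 = 572)
q(s) = 2 (q(s) = (2*s)/s = 2)
V(w, N) = w (V(w, N) = N*0 + w = 0 + w = w)
R(c) = 2
R(623) + H(94) = 2 + 572 = 574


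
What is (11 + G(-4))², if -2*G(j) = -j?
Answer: 81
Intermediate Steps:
G(j) = j/2 (G(j) = -(-1)*j/2 = j/2)
(11 + G(-4))² = (11 + (½)*(-4))² = (11 - 2)² = 9² = 81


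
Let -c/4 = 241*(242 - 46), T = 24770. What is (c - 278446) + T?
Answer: -442620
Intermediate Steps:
c = -188944 (c = -964*(242 - 46) = -964*196 = -4*47236 = -188944)
(c - 278446) + T = (-188944 - 278446) + 24770 = -467390 + 24770 = -442620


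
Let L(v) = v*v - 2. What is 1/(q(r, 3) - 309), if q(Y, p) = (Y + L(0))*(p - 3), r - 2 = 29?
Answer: -1/309 ≈ -0.0032362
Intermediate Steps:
L(v) = -2 + v² (L(v) = v² - 2 = -2 + v²)
r = 31 (r = 2 + 29 = 31)
q(Y, p) = (-3 + p)*(-2 + Y) (q(Y, p) = (Y + (-2 + 0²))*(p - 3) = (Y + (-2 + 0))*(-3 + p) = (Y - 2)*(-3 + p) = (-2 + Y)*(-3 + p) = (-3 + p)*(-2 + Y))
1/(q(r, 3) - 309) = 1/((6 - 3*31 - 2*3 + 31*3) - 309) = 1/((6 - 93 - 6 + 93) - 309) = 1/(0 - 309) = 1/(-309) = -1/309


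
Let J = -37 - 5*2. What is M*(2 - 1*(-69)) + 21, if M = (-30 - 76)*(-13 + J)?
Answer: 451581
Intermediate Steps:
J = -47 (J = -37 - 1*10 = -37 - 10 = -47)
M = 6360 (M = (-30 - 76)*(-13 - 47) = -106*(-60) = 6360)
M*(2 - 1*(-69)) + 21 = 6360*(2 - 1*(-69)) + 21 = 6360*(2 + 69) + 21 = 6360*71 + 21 = 451560 + 21 = 451581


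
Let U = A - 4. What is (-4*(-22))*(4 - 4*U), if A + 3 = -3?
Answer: 3872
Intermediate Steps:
A = -6 (A = -3 - 3 = -6)
U = -10 (U = -6 - 4 = -10)
(-4*(-22))*(4 - 4*U) = (-4*(-22))*(4 - 4*(-10)) = 88*(4 + 40) = 88*44 = 3872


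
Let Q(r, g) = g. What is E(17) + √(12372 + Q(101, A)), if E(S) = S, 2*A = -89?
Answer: 17 + √49310/2 ≈ 128.03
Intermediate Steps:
A = -89/2 (A = (½)*(-89) = -89/2 ≈ -44.500)
E(17) + √(12372 + Q(101, A)) = 17 + √(12372 - 89/2) = 17 + √(24655/2) = 17 + √49310/2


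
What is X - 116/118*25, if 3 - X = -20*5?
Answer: 4627/59 ≈ 78.424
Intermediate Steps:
X = 103 (X = 3 - (-20)*5 = 3 - 1*(-100) = 3 + 100 = 103)
X - 116/118*25 = 103 - 116/118*25 = 103 - 116*1/118*25 = 103 - 58/59*25 = 103 - 1450/59 = 4627/59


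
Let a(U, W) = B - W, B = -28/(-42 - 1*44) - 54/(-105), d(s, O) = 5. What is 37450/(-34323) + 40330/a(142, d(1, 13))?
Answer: -231502843600/23877367 ≈ -9695.5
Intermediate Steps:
B = 1264/1505 (B = -28/(-42 - 44) - 54*(-1/105) = -28/(-86) + 18/35 = -28*(-1/86) + 18/35 = 14/43 + 18/35 = 1264/1505 ≈ 0.83987)
a(U, W) = 1264/1505 - W
37450/(-34323) + 40330/a(142, d(1, 13)) = 37450/(-34323) + 40330/(1264/1505 - 1*5) = 37450*(-1/34323) + 40330/(1264/1505 - 5) = -37450/34323 + 40330/(-6261/1505) = -37450/34323 + 40330*(-1505/6261) = -37450/34323 - 60696650/6261 = -231502843600/23877367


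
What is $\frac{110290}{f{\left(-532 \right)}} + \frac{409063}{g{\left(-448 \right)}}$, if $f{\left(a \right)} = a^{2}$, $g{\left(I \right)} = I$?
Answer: $- \frac{1033261041}{1132096} \approx -912.7$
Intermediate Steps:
$\frac{110290}{f{\left(-532 \right)}} + \frac{409063}{g{\left(-448 \right)}} = \frac{110290}{\left(-532\right)^{2}} + \frac{409063}{-448} = \frac{110290}{283024} + 409063 \left(- \frac{1}{448}\right) = 110290 \cdot \frac{1}{283024} - \frac{409063}{448} = \frac{55145}{141512} - \frac{409063}{448} = - \frac{1033261041}{1132096}$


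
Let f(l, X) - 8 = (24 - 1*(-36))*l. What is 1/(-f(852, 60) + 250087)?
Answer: 1/198959 ≈ 5.0262e-6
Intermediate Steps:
f(l, X) = 8 + 60*l (f(l, X) = 8 + (24 - 1*(-36))*l = 8 + (24 + 36)*l = 8 + 60*l)
1/(-f(852, 60) + 250087) = 1/(-(8 + 60*852) + 250087) = 1/(-(8 + 51120) + 250087) = 1/(-1*51128 + 250087) = 1/(-51128 + 250087) = 1/198959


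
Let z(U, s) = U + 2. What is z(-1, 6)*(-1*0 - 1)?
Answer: -1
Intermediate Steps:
z(U, s) = 2 + U
z(-1, 6)*(-1*0 - 1) = (2 - 1)*(-1*0 - 1) = 1*(0 - 1) = 1*(-1) = -1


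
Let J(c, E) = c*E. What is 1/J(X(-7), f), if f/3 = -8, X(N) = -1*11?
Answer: 1/264 ≈ 0.0037879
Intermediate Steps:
X(N) = -11
f = -24 (f = 3*(-8) = -24)
J(c, E) = E*c
1/J(X(-7), f) = 1/(-24*(-11)) = 1/264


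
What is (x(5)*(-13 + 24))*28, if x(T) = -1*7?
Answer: -2156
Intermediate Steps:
x(T) = -7
(x(5)*(-13 + 24))*28 = -7*(-13 + 24)*28 = -7*11*28 = -77*28 = -2156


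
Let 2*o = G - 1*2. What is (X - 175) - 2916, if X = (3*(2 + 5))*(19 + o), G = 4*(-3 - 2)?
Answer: -2923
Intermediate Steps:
G = -20 (G = 4*(-5) = -20)
o = -11 (o = (-20 - 1*2)/2 = (-20 - 2)/2 = (½)*(-22) = -11)
X = 168 (X = (3*(2 + 5))*(19 - 11) = (3*7)*8 = 21*8 = 168)
(X - 175) - 2916 = (168 - 175) - 2916 = -7 - 2916 = -2923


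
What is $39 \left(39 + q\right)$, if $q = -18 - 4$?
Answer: $663$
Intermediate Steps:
$q = -22$
$39 \left(39 + q\right) = 39 \left(39 - 22\right) = 39 \cdot 17 = 663$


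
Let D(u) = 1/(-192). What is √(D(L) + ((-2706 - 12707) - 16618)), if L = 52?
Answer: I*√18449859/24 ≈ 178.97*I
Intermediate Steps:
D(u) = -1/192
√(D(L) + ((-2706 - 12707) - 16618)) = √(-1/192 + ((-2706 - 12707) - 16618)) = √(-1/192 + (-15413 - 16618)) = √(-1/192 - 32031) = √(-6149953/192) = I*√18449859/24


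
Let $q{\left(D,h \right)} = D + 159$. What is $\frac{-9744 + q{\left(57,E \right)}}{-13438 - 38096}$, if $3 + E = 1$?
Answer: $\frac{1588}{8589} \approx 0.18489$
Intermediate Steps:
$E = -2$ ($E = -3 + 1 = -2$)
$q{\left(D,h \right)} = 159 + D$
$\frac{-9744 + q{\left(57,E \right)}}{-13438 - 38096} = \frac{-9744 + \left(159 + 57\right)}{-13438 - 38096} = \frac{-9744 + 216}{-51534} = \left(-9528\right) \left(- \frac{1}{51534}\right) = \frac{1588}{8589}$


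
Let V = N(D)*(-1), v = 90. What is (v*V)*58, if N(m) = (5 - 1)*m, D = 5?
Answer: -104400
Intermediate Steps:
N(m) = 4*m
V = -20 (V = (4*5)*(-1) = 20*(-1) = -20)
(v*V)*58 = (90*(-20))*58 = -1800*58 = -104400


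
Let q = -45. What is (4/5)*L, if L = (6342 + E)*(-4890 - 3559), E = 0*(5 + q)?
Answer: -214334232/5 ≈ -4.2867e+7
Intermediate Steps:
E = 0 (E = 0*(5 - 45) = 0*(-40) = 0)
L = -53583558 (L = (6342 + 0)*(-4890 - 3559) = 6342*(-8449) = -53583558)
(4/5)*L = (4/5)*(-53583558) = (4*(⅕))*(-53583558) = (⅘)*(-53583558) = -214334232/5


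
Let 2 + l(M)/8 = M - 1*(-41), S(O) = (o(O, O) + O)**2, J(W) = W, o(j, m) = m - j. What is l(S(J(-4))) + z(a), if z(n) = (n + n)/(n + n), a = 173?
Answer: 441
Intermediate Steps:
S(O) = O**2 (S(O) = ((O - O) + O)**2 = (0 + O)**2 = O**2)
l(M) = 312 + 8*M (l(M) = -16 + 8*(M - 1*(-41)) = -16 + 8*(M + 41) = -16 + 8*(41 + M) = -16 + (328 + 8*M) = 312 + 8*M)
z(n) = 1 (z(n) = (2*n)/((2*n)) = (2*n)*(1/(2*n)) = 1)
l(S(J(-4))) + z(a) = (312 + 8*(-4)**2) + 1 = (312 + 8*16) + 1 = (312 + 128) + 1 = 440 + 1 = 441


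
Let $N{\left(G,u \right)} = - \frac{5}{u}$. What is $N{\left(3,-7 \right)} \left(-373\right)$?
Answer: $- \frac{1865}{7} \approx -266.43$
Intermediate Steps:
$N{\left(3,-7 \right)} \left(-373\right) = - \frac{5}{-7} \left(-373\right) = \left(-5\right) \left(- \frac{1}{7}\right) \left(-373\right) = \frac{5}{7} \left(-373\right) = - \frac{1865}{7}$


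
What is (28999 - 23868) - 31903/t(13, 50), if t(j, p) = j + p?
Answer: 291350/63 ≈ 4624.6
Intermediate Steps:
(28999 - 23868) - 31903/t(13, 50) = (28999 - 23868) - 31903/(13 + 50) = 5131 - 31903/63 = 291350/63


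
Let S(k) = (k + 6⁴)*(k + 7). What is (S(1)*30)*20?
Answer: 6225600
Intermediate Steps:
S(k) = (7 + k)*(1296 + k) (S(k) = (k + 1296)*(7 + k) = (1296 + k)*(7 + k) = (7 + k)*(1296 + k))
(S(1)*30)*20 = ((9072 + 1² + 1303*1)*30)*20 = ((9072 + 1 + 1303)*30)*20 = (10376*30)*20 = 311280*20 = 6225600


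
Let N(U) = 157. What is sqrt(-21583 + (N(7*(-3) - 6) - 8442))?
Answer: 2*I*sqrt(7467) ≈ 172.82*I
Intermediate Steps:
sqrt(-21583 + (N(7*(-3) - 6) - 8442)) = sqrt(-21583 + (157 - 8442)) = sqrt(-21583 - 8285) = sqrt(-29868) = 2*I*sqrt(7467)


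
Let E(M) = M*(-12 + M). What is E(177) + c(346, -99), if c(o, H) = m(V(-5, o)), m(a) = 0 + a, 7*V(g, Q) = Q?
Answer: 204781/7 ≈ 29254.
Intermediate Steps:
V(g, Q) = Q/7
m(a) = a
c(o, H) = o/7
E(177) + c(346, -99) = 177*(-12 + 177) + (⅐)*346 = 177*165 + 346/7 = 29205 + 346/7 = 204781/7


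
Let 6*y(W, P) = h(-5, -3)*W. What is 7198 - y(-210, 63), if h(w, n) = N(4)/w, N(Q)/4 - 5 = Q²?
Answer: 6610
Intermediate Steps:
N(Q) = 20 + 4*Q²
h(w, n) = 84/w (h(w, n) = (20 + 4*4²)/w = (20 + 4*16)/w = (20 + 64)/w = 84/w)
y(W, P) = -14*W/5 (y(W, P) = ((84/(-5))*W)/6 = ((84*(-⅕))*W)/6 = (-84*W/5)/6 = -14*W/5)
7198 - y(-210, 63) = 7198 - (-14)*(-210)/5 = 7198 - 1*588 = 7198 - 588 = 6610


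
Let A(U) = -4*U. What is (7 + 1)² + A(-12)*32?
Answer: 1600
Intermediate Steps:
(7 + 1)² + A(-12)*32 = (7 + 1)² - 4*(-12)*32 = 8² + 48*32 = 64 + 1536 = 1600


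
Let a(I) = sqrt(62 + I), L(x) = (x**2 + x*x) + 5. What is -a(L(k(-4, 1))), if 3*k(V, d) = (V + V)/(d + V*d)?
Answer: -sqrt(5555)/9 ≈ -8.2813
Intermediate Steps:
k(V, d) = 2*V/(3*(d + V*d)) (k(V, d) = ((V + V)/(d + V*d))/3 = ((2*V)/(d + V*d))/3 = (2*V/(d + V*d))/3 = 2*V/(3*(d + V*d)))
L(x) = 5 + 2*x**2 (L(x) = (x**2 + x**2) + 5 = 2*x**2 + 5 = 5 + 2*x**2)
-a(L(k(-4, 1))) = -sqrt(62 + (5 + 2*((2/3)*(-4)/(1*(1 - 4)))**2)) = -sqrt(62 + (5 + 2*((2/3)*(-4)*1/(-3))**2)) = -sqrt(62 + (5 + 2*((2/3)*(-4)*1*(-1/3))**2)) = -sqrt(62 + (5 + 2*(8/9)**2)) = -sqrt(62 + (5 + 2*(64/81))) = -sqrt(62 + (5 + 128/81)) = -sqrt(62 + 533/81) = -sqrt(5555/81) = -sqrt(5555)/9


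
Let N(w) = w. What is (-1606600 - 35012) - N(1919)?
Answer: -1643531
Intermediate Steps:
(-1606600 - 35012) - N(1919) = (-1606600 - 35012) - 1*1919 = -1641612 - 1919 = -1643531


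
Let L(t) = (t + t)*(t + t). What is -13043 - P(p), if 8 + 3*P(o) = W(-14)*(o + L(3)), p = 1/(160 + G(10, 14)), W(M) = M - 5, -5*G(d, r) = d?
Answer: -6073027/474 ≈ -12812.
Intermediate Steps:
G(d, r) = -d/5
L(t) = 4*t² (L(t) = (2*t)*(2*t) = 4*t²)
W(M) = -5 + M
p = 1/158 (p = 1/(160 - ⅕*10) = 1/(160 - 2) = 1/158 ≈ 0.0063291)
P(o) = -692/3 - 19*o/3 (P(o) = -8/3 + ((-5 - 14)*(o + 4*3²))/3 = -8/3 + (-19*(o + 4*9))/3 = -8/3 + (-19*(o + 36))/3 = -8/3 + (-19*(36 + o))/3 = -8/3 + (-684 - 19*o)/3 = -8/3 + (-228 - 19*o/3) = -692/3 - 19*o/3)
-13043 - P(p) = -13043 - (-692/3 - 19/3*1/158) = -13043 - (-692/3 - 19/474) = -13043 - 1*(-109355/474) = -13043 + 109355/474 = -6073027/474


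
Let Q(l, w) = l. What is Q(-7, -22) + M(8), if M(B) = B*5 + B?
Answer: 41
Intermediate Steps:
M(B) = 6*B (M(B) = 5*B + B = 6*B)
Q(-7, -22) + M(8) = -7 + 6*8 = -7 + 48 = 41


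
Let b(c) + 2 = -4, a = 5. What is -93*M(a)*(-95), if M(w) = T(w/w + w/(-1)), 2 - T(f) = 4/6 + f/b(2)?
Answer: 5890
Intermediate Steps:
b(c) = -6 (b(c) = -2 - 4 = -6)
T(f) = 4/3 + f/6 (T(f) = 2 - (4/6 + f/(-6)) = 2 - (4*(⅙) + f*(-⅙)) = 2 - (⅔ - f/6) = 2 + (-⅔ + f/6) = 4/3 + f/6)
M(w) = 3/2 - w/6 (M(w) = 4/3 + (w/w + w/(-1))/6 = 4/3 + (1 + w*(-1))/6 = 4/3 + (1 - w)/6 = 4/3 + (⅙ - w/6) = 3/2 - w/6)
-93*M(a)*(-95) = -93*(3/2 - ⅙*5)*(-95) = -93*(3/2 - ⅚)*(-95) = -93*⅔*(-95) = -62*(-95) = 5890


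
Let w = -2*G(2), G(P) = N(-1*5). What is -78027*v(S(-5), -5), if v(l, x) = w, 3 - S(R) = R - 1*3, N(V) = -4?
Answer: -624216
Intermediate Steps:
G(P) = -4
w = 8 (w = -2*(-4) = 8)
S(R) = 6 - R (S(R) = 3 - (R - 1*3) = 3 - (R - 3) = 3 - (-3 + R) = 3 + (3 - R) = 6 - R)
v(l, x) = 8
-78027*v(S(-5), -5) = -78027*8 = -624216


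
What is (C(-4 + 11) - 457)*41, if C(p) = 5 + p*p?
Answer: -16523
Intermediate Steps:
C(p) = 5 + p**2
(C(-4 + 11) - 457)*41 = ((5 + (-4 + 11)**2) - 457)*41 = ((5 + 7**2) - 457)*41 = ((5 + 49) - 457)*41 = (54 - 457)*41 = -403*41 = -16523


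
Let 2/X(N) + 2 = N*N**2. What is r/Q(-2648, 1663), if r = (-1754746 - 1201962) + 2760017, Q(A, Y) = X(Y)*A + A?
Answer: 904609690620295/12178526022056 ≈ 74.279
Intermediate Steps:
X(N) = 2/(-2 + N**3) (X(N) = 2/(-2 + N*N**2) = 2/(-2 + N**3))
Q(A, Y) = A + 2*A/(-2 + Y**3) (Q(A, Y) = (2/(-2 + Y**3))*A + A = 2*A/(-2 + Y**3) + A = A + 2*A/(-2 + Y**3))
r = -196691 (r = -2956708 + 2760017 = -196691)
r/Q(-2648, 1663) = -196691/((-2648*1663**3/(-2 + 1663**3))) = -196691/((-2648*4599141247/(-2 + 4599141247))) = -196691/((-2648*4599141247/4599141245)) = -196691/((-2648*4599141247*1/4599141245)) = -196691/(-12178526022056/4599141245) = -196691*(-4599141245/12178526022056) = 904609690620295/12178526022056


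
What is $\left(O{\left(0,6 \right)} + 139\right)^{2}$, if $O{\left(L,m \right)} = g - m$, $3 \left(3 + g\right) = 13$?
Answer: $\frac{162409}{9} \approx 18045.0$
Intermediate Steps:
$g = \frac{4}{3}$ ($g = -3 + \frac{1}{3} \cdot 13 = -3 + \frac{13}{3} = \frac{4}{3} \approx 1.3333$)
$O{\left(L,m \right)} = \frac{4}{3} - m$
$\left(O{\left(0,6 \right)} + 139\right)^{2} = \left(\left(\frac{4}{3} - 6\right) + 139\right)^{2} = \left(- \frac{14}{3} + 139\right)^{2} = \left(\frac{403}{3}\right)^{2} = \frac{162409}{9}$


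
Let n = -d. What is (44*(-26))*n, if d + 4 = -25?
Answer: -33176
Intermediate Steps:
d = -29 (d = -4 - 25 = -29)
n = 29 (n = -1*(-29) = 29)
(44*(-26))*n = (44*(-26))*29 = -1144*29 = -33176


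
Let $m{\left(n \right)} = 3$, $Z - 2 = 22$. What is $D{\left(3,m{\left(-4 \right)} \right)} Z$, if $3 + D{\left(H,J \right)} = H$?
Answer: $0$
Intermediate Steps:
$Z = 24$ ($Z = 2 + 22 = 24$)
$D{\left(H,J \right)} = -3 + H$
$D{\left(3,m{\left(-4 \right)} \right)} Z = \left(-3 + 3\right) 24 = 0 \cdot 24 = 0$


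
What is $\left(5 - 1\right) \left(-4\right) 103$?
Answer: $-1648$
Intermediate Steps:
$\left(5 - 1\right) \left(-4\right) 103 = 4 \left(-4\right) 103 = \left(-16\right) 103 = -1648$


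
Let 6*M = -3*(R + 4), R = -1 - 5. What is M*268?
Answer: 268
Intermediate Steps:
R = -6
M = 1 (M = (-3*(-6 + 4))/6 = (-3*(-2))/6 = (⅙)*6 = 1)
M*268 = 1*268 = 268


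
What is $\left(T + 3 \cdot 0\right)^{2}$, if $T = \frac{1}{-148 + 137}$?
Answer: $\frac{1}{121} \approx 0.0082645$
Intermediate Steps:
$T = - \frac{1}{11}$ ($T = \frac{1}{-11} = - \frac{1}{11} \approx -0.090909$)
$\left(T + 3 \cdot 0\right)^{2} = \left(- \frac{1}{11} + 3 \cdot 0\right)^{2} = \left(- \frac{1}{11} + 0\right)^{2} = \left(- \frac{1}{11}\right)^{2} = \frac{1}{121}$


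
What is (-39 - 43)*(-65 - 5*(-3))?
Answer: 4100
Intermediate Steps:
(-39 - 43)*(-65 - 5*(-3)) = -82*(-65 + 15) = -82*(-50) = 4100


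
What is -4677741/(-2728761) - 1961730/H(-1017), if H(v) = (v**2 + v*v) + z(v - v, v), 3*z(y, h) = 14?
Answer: 2161600817613/2822333853038 ≈ 0.76589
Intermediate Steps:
z(y, h) = 14/3 (z(y, h) = (1/3)*14 = 14/3)
H(v) = 14/3 + 2*v**2 (H(v) = (v**2 + v*v) + 14/3 = (v**2 + v**2) + 14/3 = 2*v**2 + 14/3 = 14/3 + 2*v**2)
-4677741/(-2728761) - 1961730/H(-1017) = -4677741/(-2728761) - 1961730/(14/3 + 2*(-1017)**2) = -4677741*(-1/2728761) - 1961730/(14/3 + 2*1034289) = 1559247/909587 - 1961730/(14/3 + 2068578) = 1559247/909587 - 1961730/6205748/3 = 1559247/909587 - 1961730*3/6205748 = 1559247/909587 - 2942595/3102874 = 2161600817613/2822333853038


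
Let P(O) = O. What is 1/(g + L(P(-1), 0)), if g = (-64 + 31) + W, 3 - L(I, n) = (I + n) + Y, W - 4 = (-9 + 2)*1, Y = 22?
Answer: -1/54 ≈ -0.018519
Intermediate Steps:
W = -3 (W = 4 + (-9 + 2)*1 = 4 - 7*1 = 4 - 7 = -3)
L(I, n) = -19 - I - n (L(I, n) = 3 - ((I + n) + 22) = 3 - (22 + I + n) = 3 + (-22 - I - n) = -19 - I - n)
g = -36 (g = (-64 + 31) - 3 = -33 - 3 = -36)
1/(g + L(P(-1), 0)) = 1/(-36 + (-19 - 1*(-1) - 1*0)) = 1/(-36 + (-19 + 1 + 0)) = 1/(-36 - 18) = 1/(-54) = -1/54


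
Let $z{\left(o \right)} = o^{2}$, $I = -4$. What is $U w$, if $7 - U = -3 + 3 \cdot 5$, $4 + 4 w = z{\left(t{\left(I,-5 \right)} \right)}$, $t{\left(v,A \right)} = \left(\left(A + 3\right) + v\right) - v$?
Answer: $0$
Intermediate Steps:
$t{\left(v,A \right)} = 3 + A$ ($t{\left(v,A \right)} = \left(\left(3 + A\right) + v\right) - v = \left(3 + A + v\right) - v = 3 + A$)
$w = 0$ ($w = -1 + \frac{\left(3 - 5\right)^{2}}{4} = -1 + \frac{\left(-2\right)^{2}}{4} = -1 + \frac{1}{4} \cdot 4 = -1 + 1 = 0$)
$U = -5$ ($U = 7 - \left(-3 + 3 \cdot 5\right) = 7 - \left(-3 + 15\right) = 7 - 12 = -5$)
$U w = \left(-5\right) 0 = 0$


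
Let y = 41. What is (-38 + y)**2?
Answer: 9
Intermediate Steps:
(-38 + y)**2 = (-38 + 41)**2 = 3**2 = 9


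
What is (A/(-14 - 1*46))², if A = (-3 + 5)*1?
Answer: 1/900 ≈ 0.0011111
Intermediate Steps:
A = 2 (A = 2*1 = 2)
(A/(-14 - 1*46))² = (2/(-14 - 1*46))² = (2/(-14 - 46))² = (2/(-60))² = (2*(-1/60))² = (-1/30)² = 1/900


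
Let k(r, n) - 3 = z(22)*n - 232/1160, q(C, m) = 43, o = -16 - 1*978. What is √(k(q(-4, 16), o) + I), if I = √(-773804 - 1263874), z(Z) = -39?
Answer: √(969220 + 25*I*√2037678)/5 ≈ 196.93 + 3.6243*I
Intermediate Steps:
o = -994 (o = -16 - 978 = -994)
k(r, n) = 14/5 - 39*n (k(r, n) = 3 + (-39*n - 232/1160) = 3 + (-39*n - 232*1/1160) = 3 + (-39*n - ⅕) = 3 + (-⅕ - 39*n) = 14/5 - 39*n)
I = I*√2037678 (I = √(-2037678) = I*√2037678 ≈ 1427.5*I)
√(k(q(-4, 16), o) + I) = √((14/5 - 39*(-994)) + I*√2037678) = √((14/5 + 38766) + I*√2037678) = √(193844/5 + I*√2037678)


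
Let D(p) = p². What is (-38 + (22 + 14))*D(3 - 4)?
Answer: -2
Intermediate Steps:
(-38 + (22 + 14))*D(3 - 4) = (-38 + (22 + 14))*(3 - 4)² = (-38 + 36)*(-1)² = -2*1 = -2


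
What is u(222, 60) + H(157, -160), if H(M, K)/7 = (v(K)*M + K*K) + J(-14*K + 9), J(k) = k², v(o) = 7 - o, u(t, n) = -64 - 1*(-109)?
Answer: 35768785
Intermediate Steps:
u(t, n) = 45 (u(t, n) = -64 + 109 = 45)
H(M, K) = 7*K² + 7*(9 - 14*K)² + 7*M*(7 - K) (H(M, K) = 7*(((7 - K)*M + K*K) + (-14*K + 9)²) = 7*((M*(7 - K) + K²) + (9 - 14*K)²) = 7*((K² + M*(7 - K)) + (9 - 14*K)²) = 7*(K² + (9 - 14*K)² + M*(7 - K)) = 7*K² + 7*(9 - 14*K)² + 7*M*(7 - K))
u(222, 60) + H(157, -160) = 45 + (7*(-160)² + 7*(-9 + 14*(-160))² - 7*157*(-7 - 160)) = 45 + (7*25600 + 7*(-9 - 2240)² - 7*157*(-167)) = 45 + (179200 + 7*(-2249)² + 183533) = 45 + (179200 + 7*5058001 + 183533) = 45 + (179200 + 35406007 + 183533) = 45 + 35768740 = 35768785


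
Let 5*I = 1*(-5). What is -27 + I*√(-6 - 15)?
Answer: -27 - I*√21 ≈ -27.0 - 4.5826*I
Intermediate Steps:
I = -1 (I = (1*(-5))/5 = (⅕)*(-5) = -1)
-27 + I*√(-6 - 15) = -27 - √(-6 - 15) = -27 - √(-21) = -27 - I*√21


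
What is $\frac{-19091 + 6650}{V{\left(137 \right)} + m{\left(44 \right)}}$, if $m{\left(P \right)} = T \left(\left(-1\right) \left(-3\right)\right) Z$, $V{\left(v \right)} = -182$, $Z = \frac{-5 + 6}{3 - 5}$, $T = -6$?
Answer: $\frac{12441}{173} \approx 71.913$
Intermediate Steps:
$Z = - \frac{1}{2}$ ($Z = 1 \frac{1}{-2} = 1 \left(- \frac{1}{2}\right) = - \frac{1}{2} \approx -0.5$)
$m{\left(P \right)} = 9$ ($m{\left(P \right)} = - 6 \left(\left(-1\right) \left(-3\right)\right) \left(- \frac{1}{2}\right) = \left(-6\right) 3 \left(- \frac{1}{2}\right) = \left(-18\right) \left(- \frac{1}{2}\right) = 9$)
$\frac{-19091 + 6650}{V{\left(137 \right)} + m{\left(44 \right)}} = \frac{-19091 + 6650}{-182 + 9} = - \frac{12441}{-173} = \left(-12441\right) \left(- \frac{1}{173}\right) = \frac{12441}{173}$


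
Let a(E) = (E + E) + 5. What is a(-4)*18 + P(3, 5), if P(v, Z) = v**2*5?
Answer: -9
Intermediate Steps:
P(v, Z) = 5*v**2
a(E) = 5 + 2*E (a(E) = 2*E + 5 = 5 + 2*E)
a(-4)*18 + P(3, 5) = (5 + 2*(-4))*18 + 5*3**2 = (5 - 8)*18 + 5*9 = -3*18 + 45 = -54 + 45 = -9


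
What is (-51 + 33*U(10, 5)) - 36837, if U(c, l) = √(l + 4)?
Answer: -36789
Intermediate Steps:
U(c, l) = √(4 + l)
(-51 + 33*U(10, 5)) - 36837 = (-51 + 33*√(4 + 5)) - 36837 = (-51 + 33*√9) - 36837 = (-51 + 33*3) - 36837 = (-51 + 99) - 36837 = 48 - 36837 = -36789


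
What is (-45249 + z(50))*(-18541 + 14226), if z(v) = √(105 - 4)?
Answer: 195249435 - 4315*√101 ≈ 1.9521e+8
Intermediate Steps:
z(v) = √101
(-45249 + z(50))*(-18541 + 14226) = (-45249 + √101)*(-18541 + 14226) = (-45249 + √101)*(-4315) = 195249435 - 4315*√101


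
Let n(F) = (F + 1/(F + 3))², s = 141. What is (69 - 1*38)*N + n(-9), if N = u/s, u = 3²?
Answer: 145523/1692 ≈ 86.006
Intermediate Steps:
u = 9
n(F) = (F + 1/(3 + F))²
N = 3/47 (N = 9/141 = 9*(1/141) = 3/47 ≈ 0.063830)
(69 - 1*38)*N + n(-9) = (69 - 1*38)*(3/47) + (1 + (-9)² + 3*(-9))²/(3 - 9)² = (69 - 38)*(3/47) + (1 + 81 - 27)²/(-6)² = 31*(3/47) + (1/36)*55² = 93/47 + (1/36)*3025 = 93/47 + 3025/36 = 145523/1692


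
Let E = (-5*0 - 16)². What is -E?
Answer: -256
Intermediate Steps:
E = 256 (E = (0 - 16)² = (-16)² = 256)
-E = -1*256 = -256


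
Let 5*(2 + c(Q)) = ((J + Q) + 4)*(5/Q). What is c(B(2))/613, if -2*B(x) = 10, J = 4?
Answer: -13/3065 ≈ -0.0042414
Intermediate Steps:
B(x) = -5 (B(x) = -1/2*10 = -5)
c(Q) = -2 + (8 + Q)/Q (c(Q) = -2 + (((4 + Q) + 4)*(5/Q))/5 = -2 + ((8 + Q)*(5/Q))/5 = -2 + (5*(8 + Q)/Q)/5 = -2 + (8 + Q)/Q)
c(B(2))/613 = ((8 - 1*(-5))/(-5))/613 = -(8 + 5)/5*(1/613) = -1/5*13*(1/613) = -13/5*1/613 = -13/3065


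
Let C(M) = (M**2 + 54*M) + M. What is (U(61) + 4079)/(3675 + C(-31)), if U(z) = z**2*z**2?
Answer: 4616640/977 ≈ 4725.3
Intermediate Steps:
U(z) = z**4
C(M) = M**2 + 55*M
(U(61) + 4079)/(3675 + C(-31)) = (61**4 + 4079)/(3675 - 31*(55 - 31)) = (13845841 + 4079)/(3675 - 31*24) = 13849920/(3675 - 744) = 13849920/2931 = 13849920*(1/2931) = 4616640/977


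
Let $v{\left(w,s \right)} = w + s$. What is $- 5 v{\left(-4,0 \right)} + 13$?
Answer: $33$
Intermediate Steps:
$v{\left(w,s \right)} = s + w$
$- 5 v{\left(-4,0 \right)} + 13 = - 5 \left(0 - 4\right) + 13 = \left(-5\right) \left(-4\right) + 13 = 20 + 13 = 33$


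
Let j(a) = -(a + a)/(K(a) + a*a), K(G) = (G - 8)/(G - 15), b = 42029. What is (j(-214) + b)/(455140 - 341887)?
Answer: 220389743843/593870758509 ≈ 0.37111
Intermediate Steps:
K(G) = (-8 + G)/(-15 + G)
j(a) = -2*a/(a² + (-8 + a)/(-15 + a)) (j(a) = -(a + a)/((-8 + a)/(-15 + a) + a*a) = -2*a/((-8 + a)/(-15 + a) + a²) = -2*a/(a² + (-8 + a)/(-15 + a)))
(j(-214) + b)/(455140 - 341887) = (-2*(-214)*(-15 - 214)/(-8 - 214 + (-214)²*(-15 - 214)) + 42029)/(455140 - 341887) = (-2*(-214)*(-229)/(-8 - 214 + 45796*(-229)) + 42029)/113253 = (-2*(-214)*(-229)/(-8 - 214 - 10487284) + 42029)*(1/113253) = (-2*(-214)*(-229)/(-10487506) + 42029)*(1/113253) = (-2*(-214)*(-1/10487506)*(-229) + 42029)*(1/113253) = (49006/5243753 + 42029)*(1/113253) = (220389743843/5243753)*(1/113253) = 220389743843/593870758509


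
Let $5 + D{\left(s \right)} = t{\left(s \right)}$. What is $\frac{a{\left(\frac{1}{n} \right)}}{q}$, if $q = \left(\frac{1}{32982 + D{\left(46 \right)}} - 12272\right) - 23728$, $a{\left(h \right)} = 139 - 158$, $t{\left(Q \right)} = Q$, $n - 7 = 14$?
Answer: $\frac{627437}{1188827999} \approx 0.00052778$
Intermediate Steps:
$n = 21$ ($n = 7 + 14 = 21$)
$D{\left(s \right)} = -5 + s$
$a{\left(h \right)} = -19$ ($a{\left(h \right)} = 139 - 158 = -19$)
$q = - \frac{1188827999}{33023}$ ($q = \left(\frac{1}{32982 + \left(-5 + 46\right)} - 12272\right) - 23728 = \left(\frac{1}{32982 + 41} - 12272\right) - 23728 = \left(\frac{1}{33023} - 12272\right) - 23728 = - \frac{405258255}{33023} - 23728 = - \frac{1188827999}{33023} \approx -36000.0$)
$\frac{a{\left(\frac{1}{n} \right)}}{q} = - \frac{19}{- \frac{1188827999}{33023}} = \left(-19\right) \left(- \frac{33023}{1188827999}\right) = \frac{627437}{1188827999}$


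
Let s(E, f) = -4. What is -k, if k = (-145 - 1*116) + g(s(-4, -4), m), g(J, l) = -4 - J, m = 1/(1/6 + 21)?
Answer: 261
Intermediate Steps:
m = 6/127 (m = 1/(1/6 + 21) = 1/(127/6) = 6/127 ≈ 0.047244)
k = -261 (k = (-145 - 1*116) + (-4 - 1*(-4)) = (-145 - 116) + (-4 + 4) = -261 + 0 = -261)
-k = -1*(-261) = 261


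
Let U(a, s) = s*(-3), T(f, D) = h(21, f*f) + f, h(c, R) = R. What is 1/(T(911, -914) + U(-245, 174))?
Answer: 1/830310 ≈ 1.2044e-6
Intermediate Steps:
T(f, D) = f + f² (T(f, D) = f*f + f = f² + f = f + f²)
U(a, s) = -3*s
1/(T(911, -914) + U(-245, 174)) = 1/(911*(1 + 911) - 3*174) = 1/(911*912 - 522) = 1/(830832 - 522) = 1/830310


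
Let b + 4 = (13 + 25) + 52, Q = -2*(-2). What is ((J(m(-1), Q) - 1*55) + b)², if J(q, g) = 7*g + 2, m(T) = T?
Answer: 3721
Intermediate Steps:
Q = 4
J(q, g) = 2 + 7*g
b = 86 (b = -4 + ((13 + 25) + 52) = -4 + (38 + 52) = -4 + 90 = 86)
((J(m(-1), Q) - 1*55) + b)² = (((2 + 7*4) - 1*55) + 86)² = (((2 + 28) - 55) + 86)² = ((30 - 55) + 86)² = (-25 + 86)² = 61² = 3721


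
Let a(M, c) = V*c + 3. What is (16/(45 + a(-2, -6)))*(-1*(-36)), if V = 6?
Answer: 48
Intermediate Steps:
a(M, c) = 3 + 6*c (a(M, c) = 6*c + 3 = 3 + 6*c)
(16/(45 + a(-2, -6)))*(-1*(-36)) = (16/(45 + (3 + 6*(-6))))*(-1*(-36)) = (16/(45 + (3 - 36)))*36 = (16/(45 - 33))*36 = (16/12)*36 = ((1/12)*16)*36 = (4/3)*36 = 48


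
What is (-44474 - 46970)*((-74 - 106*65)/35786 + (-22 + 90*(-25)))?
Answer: 3717781829832/17893 ≈ 2.0778e+8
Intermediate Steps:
(-44474 - 46970)*((-74 - 106*65)/35786 + (-22 + 90*(-25))) = -91444*((-74 - 6890)*(1/35786) + (-22 - 2250)) = -91444*(-6964*1/35786 - 2272) = -91444*(-3482/17893 - 2272) = -91444*(-40656378/17893) = 3717781829832/17893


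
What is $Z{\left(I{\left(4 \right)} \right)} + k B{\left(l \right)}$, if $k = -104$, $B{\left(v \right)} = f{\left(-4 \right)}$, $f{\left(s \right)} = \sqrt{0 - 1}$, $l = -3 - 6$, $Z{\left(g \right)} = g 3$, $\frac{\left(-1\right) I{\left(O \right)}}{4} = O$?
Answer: $-48 - 104 i \approx -48.0 - 104.0 i$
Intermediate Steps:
$I{\left(O \right)} = - 4 O$
$Z{\left(g \right)} = 3 g$
$l = -9$ ($l = -3 - 6 = -9$)
$f{\left(s \right)} = i$ ($f{\left(s \right)} = \sqrt{-1} = i$)
$B{\left(v \right)} = i$
$Z{\left(I{\left(4 \right)} \right)} + k B{\left(l \right)} = 3 \left(\left(-4\right) 4\right) - 104 i = 3 \left(-16\right) - 104 i = -48 - 104 i$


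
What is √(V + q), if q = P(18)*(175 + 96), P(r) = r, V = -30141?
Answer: 3*I*√2807 ≈ 158.94*I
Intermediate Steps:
q = 4878 (q = 18*(175 + 96) = 18*271 = 4878)
√(V + q) = √(-30141 + 4878) = √(-25263) = 3*I*√2807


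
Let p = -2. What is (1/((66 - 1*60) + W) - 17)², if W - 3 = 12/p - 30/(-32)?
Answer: 1113025/3969 ≈ 280.43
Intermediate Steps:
W = -33/16 (W = 3 + (12/(-2) - 30/(-32)) = 3 + (12*(-½) - 30*(-1/32)) = 3 + (-6 + 15/16) = 3 - 81/16 = -33/16 ≈ -2.0625)
(1/((66 - 1*60) + W) - 17)² = (1/((66 - 1*60) - 33/16) - 17)² = (1/((66 - 60) - 33/16) - 17)² = (1/(6 - 33/16) - 17)² = (1/(63/16) - 17)² = (16/63 - 17)² = (-1055/63)² = 1113025/3969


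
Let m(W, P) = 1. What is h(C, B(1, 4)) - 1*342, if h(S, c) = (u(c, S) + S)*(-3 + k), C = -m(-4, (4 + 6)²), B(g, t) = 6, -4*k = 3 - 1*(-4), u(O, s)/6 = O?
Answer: -2033/4 ≈ -508.25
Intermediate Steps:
u(O, s) = 6*O
k = -7/4 (k = -(3 - 1*(-4))/4 = -(3 + 4)/4 = -¼*7 = -7/4 ≈ -1.7500)
C = -1 (C = -1*1 = -1)
h(S, c) = -57*c/2 - 19*S/4 (h(S, c) = (6*c + S)*(-3 - 7/4) = (S + 6*c)*(-19/4) = -57*c/2 - 19*S/4)
h(C, B(1, 4)) - 1*342 = (-57/2*6 - 19/4*(-1)) - 1*342 = (-171 + 19/4) - 342 = -665/4 - 342 = -2033/4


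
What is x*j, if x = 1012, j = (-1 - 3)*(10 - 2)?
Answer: -32384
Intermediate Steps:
j = -32 (j = -4*8 = -32)
x*j = 1012*(-32) = -32384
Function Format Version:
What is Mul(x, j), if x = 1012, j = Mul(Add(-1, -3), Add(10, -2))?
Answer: -32384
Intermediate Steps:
j = -32 (j = Mul(-4, 8) = -32)
Mul(x, j) = Mul(1012, -32) = -32384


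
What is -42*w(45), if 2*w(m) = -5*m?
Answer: 4725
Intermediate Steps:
w(m) = -5*m/2 (w(m) = (-5*m)/2 = -5*m/2)
-42*w(45) = -(-105)*45 = -42*(-225/2) = 4725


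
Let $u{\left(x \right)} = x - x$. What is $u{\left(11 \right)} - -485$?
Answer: $485$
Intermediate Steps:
$u{\left(x \right)} = 0$
$u{\left(11 \right)} - -485 = 0 - -485 = 0 + 485 = 485$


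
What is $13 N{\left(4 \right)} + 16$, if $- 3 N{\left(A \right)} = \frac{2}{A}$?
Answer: $\frac{83}{6} \approx 13.833$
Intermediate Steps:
$N{\left(A \right)} = - \frac{2}{3 A}$ ($N{\left(A \right)} = - \frac{2 \frac{1}{A}}{3} = - \frac{2}{3 A}$)
$13 N{\left(4 \right)} + 16 = 13 \left(- \frac{2}{3 \cdot 4}\right) + 16 = 13 \left(\left(- \frac{2}{3}\right) \frac{1}{4}\right) + 16 = 13 \left(- \frac{1}{6}\right) + 16 = - \frac{13}{6} + 16 = \frac{83}{6}$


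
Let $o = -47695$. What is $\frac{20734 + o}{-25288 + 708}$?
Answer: $\frac{26961}{24580} \approx 1.0969$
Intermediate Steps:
$\frac{20734 + o}{-25288 + 708} = \frac{20734 - 47695}{-25288 + 708} = - \frac{26961}{-24580} = \left(-26961\right) \left(- \frac{1}{24580}\right) = \frac{26961}{24580}$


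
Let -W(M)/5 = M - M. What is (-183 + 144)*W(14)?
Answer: 0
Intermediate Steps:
W(M) = 0 (W(M) = -5*(M - M) = -5*0 = 0)
(-183 + 144)*W(14) = (-183 + 144)*0 = -39*0 = 0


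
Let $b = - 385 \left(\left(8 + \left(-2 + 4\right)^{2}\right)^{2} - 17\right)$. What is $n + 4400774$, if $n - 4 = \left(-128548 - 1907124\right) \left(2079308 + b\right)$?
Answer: $-4133250491758$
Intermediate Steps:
$b = -48895$ ($b = - 385 \left(\left(8 + 2^{2}\right)^{2} - 17\right) = - 385 \left(\left(8 + 4\right)^{2} - 17\right) = - 385 \left(12^{2} - 17\right) = - 385 \left(144 - 17\right) = \left(-385\right) 127 = -48895$)
$n = -4133254892532$ ($n = 4 + \left(-128548 - 1907124\right) \left(2079308 - 48895\right) = 4 - 4133254892536 = -4133254892532$)
$n + 4400774 = -4133254892532 + 4400774 = -4133250491758$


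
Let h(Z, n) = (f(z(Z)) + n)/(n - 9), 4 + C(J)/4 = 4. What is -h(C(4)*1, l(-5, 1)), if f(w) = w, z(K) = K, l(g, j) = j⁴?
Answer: ⅛ ≈ 0.12500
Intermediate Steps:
C(J) = 0 (C(J) = -16 + 4*4 = -16 + 16 = 0)
h(Z, n) = (Z + n)/(-9 + n) (h(Z, n) = (Z + n)/(n - 9) = (Z + n)/(-9 + n))
-h(C(4)*1, l(-5, 1)) = -(0*1 + 1⁴)/(-9 + 1⁴) = -(0 + 1)/(-9 + 1) = -1/(-8) = -(-1)/8 = -1*(-⅛) = ⅛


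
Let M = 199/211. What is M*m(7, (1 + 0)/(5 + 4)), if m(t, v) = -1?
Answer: -199/211 ≈ -0.94313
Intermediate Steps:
M = 199/211 (M = 199*(1/211) = 199/211 ≈ 0.94313)
M*m(7, (1 + 0)/(5 + 4)) = (199/211)*(-1) = -199/211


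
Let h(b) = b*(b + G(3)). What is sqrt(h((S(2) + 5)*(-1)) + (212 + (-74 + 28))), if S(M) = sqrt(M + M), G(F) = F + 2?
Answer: 6*sqrt(5) ≈ 13.416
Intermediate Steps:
G(F) = 2 + F
S(M) = sqrt(2)*sqrt(M) (S(M) = sqrt(2*M) = sqrt(2)*sqrt(M))
h(b) = b*(5 + b) (h(b) = b*(b + (2 + 3)) = b*(b + 5) = b*(5 + b))
sqrt(h((S(2) + 5)*(-1)) + (212 + (-74 + 28))) = sqrt(((sqrt(2)*sqrt(2) + 5)*(-1))*(5 + (sqrt(2)*sqrt(2) + 5)*(-1)) + (212 + (-74 + 28))) = sqrt(((2 + 5)*(-1))*(5 + (2 + 5)*(-1)) + (212 - 46)) = sqrt((7*(-1))*(5 + 7*(-1)) + 166) = sqrt(-7*(5 - 7) + 166) = sqrt(-7*(-2) + 166) = sqrt(14 + 166) = sqrt(180) = 6*sqrt(5)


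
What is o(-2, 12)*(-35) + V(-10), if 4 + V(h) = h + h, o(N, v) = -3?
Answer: 81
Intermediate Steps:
V(h) = -4 + 2*h (V(h) = -4 + (h + h) = -4 + 2*h)
o(-2, 12)*(-35) + V(-10) = -3*(-35) + (-4 + 2*(-10)) = 105 + (-4 - 20) = 105 - 24 = 81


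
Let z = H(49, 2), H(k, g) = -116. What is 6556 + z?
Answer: 6440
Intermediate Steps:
z = -116
6556 + z = 6556 - 116 = 6440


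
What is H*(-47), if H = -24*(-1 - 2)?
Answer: -3384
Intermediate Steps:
H = 72 (H = -24*(-3) = 72)
H*(-47) = 72*(-47) = -3384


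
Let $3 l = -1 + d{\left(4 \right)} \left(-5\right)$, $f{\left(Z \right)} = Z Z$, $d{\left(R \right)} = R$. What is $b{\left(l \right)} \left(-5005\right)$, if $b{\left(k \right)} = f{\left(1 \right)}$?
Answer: $-5005$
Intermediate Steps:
$f{\left(Z \right)} = Z^{2}$
$l = -7$ ($l = \frac{-1 + 4 \left(-5\right)}{3} = \frac{-1 - 20}{3} = \frac{1}{3} \left(-21\right) = -7$)
$b{\left(k \right)} = 1$ ($b{\left(k \right)} = 1^{2} = 1$)
$b{\left(l \right)} \left(-5005\right) = 1 \left(-5005\right) = -5005$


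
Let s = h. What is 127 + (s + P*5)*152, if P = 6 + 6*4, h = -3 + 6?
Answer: 23383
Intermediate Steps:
h = 3
P = 30 (P = 6 + 24 = 30)
s = 3
127 + (s + P*5)*152 = 127 + (3 + 30*5)*152 = 127 + (3 + 150)*152 = 127 + 153*152 = 127 + 23256 = 23383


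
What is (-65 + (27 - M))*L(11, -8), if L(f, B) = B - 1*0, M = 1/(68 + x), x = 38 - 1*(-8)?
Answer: 17332/57 ≈ 304.07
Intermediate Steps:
x = 46 (x = 38 + 8 = 46)
M = 1/114 (M = 1/(68 + 46) = 1/114 ≈ 0.0087719)
L(f, B) = B (L(f, B) = B + 0 = B)
(-65 + (27 - M))*L(11, -8) = (-65 + (27 - 1*1/114))*(-8) = (-65 + (27 - 1/114))*(-8) = (-65 + 3077/114)*(-8) = -4333/114*(-8) = 17332/57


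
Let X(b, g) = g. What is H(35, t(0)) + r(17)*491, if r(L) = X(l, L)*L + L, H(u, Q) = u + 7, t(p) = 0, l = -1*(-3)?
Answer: 150288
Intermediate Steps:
l = 3
H(u, Q) = 7 + u
r(L) = L + L² (r(L) = L*L + L = L² + L = L + L²)
H(35, t(0)) + r(17)*491 = (7 + 35) + (17*(1 + 17))*491 = 42 + (17*18)*491 = 42 + 306*491 = 42 + 150246 = 150288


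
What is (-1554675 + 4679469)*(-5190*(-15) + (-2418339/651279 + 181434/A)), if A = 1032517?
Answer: 1758901873269674501034/7230716551 ≈ 2.4325e+11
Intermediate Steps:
(-1554675 + 4679469)*(-5190*(-15) + (-2418339/651279 + 181434/A)) = (-1554675 + 4679469)*(-5190*(-15) + (-2418339/651279 + 181434/1032517)) = 3124794*(77850 + (-2418339*1/651279 + 181434*(1/1032517))) = 3124794*(77850 + (-806113/217093 + 181434/1032517)) = 3124794*(77850 - 25578623389/7230716551) = 3124794*(562885704871961/7230716551) = 1758901873269674501034/7230716551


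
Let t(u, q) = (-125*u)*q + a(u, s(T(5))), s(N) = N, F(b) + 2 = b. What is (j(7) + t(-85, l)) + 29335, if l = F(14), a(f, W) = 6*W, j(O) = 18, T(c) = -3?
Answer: 156835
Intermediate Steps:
F(b) = -2 + b
l = 12 (l = -2 + 14 = 12)
t(u, q) = -18 - 125*q*u (t(u, q) = (-125*u)*q + 6*(-3) = -125*q*u - 18 = -18 - 125*q*u)
(j(7) + t(-85, l)) + 29335 = (18 + (-18 - 125*12*(-85))) + 29335 = (18 + (-18 + 127500)) + 29335 = (18 + 127482) + 29335 = 127500 + 29335 = 156835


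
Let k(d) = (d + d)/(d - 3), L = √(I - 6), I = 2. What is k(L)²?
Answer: -80/169 - 192*I/169 ≈ -0.47337 - 1.1361*I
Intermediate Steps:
L = 2*I (L = √(2 - 6) = √(-4) = 2*I ≈ 2.0*I)
k(d) = 2*d/(-3 + d) (k(d) = (2*d)/(-3 + d) = 2*d/(-3 + d))
k(L)² = (2*(2*I)/(-3 + 2*I))² = (2*(2*I)*((-3 - 2*I)/13))² = (4*I*(-3 - 2*I)/13)² = -16*(-3 - 2*I)²/169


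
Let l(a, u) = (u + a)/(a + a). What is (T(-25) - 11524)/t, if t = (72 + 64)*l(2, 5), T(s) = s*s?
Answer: -1557/34 ≈ -45.794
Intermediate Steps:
T(s) = s**2
l(a, u) = (a + u)/(2*a) (l(a, u) = (a + u)/((2*a)) = (a + u)*(1/(2*a)) = (a + u)/(2*a))
t = 238 (t = (72 + 64)*((1/2)*(2 + 5)/2) = 136*((1/2)*(1/2)*7) = 136*(7/4) = 238)
(T(-25) - 11524)/t = ((-25)**2 - 11524)/238 = (625 - 11524)*(1/238) = -10899*1/238 = -1557/34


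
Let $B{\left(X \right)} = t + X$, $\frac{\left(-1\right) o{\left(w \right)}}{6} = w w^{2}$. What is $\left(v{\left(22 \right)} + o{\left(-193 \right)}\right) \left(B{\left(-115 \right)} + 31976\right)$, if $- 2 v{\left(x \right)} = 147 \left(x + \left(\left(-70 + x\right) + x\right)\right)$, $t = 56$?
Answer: $1376728177212$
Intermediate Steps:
$o{\left(w \right)} = - 6 w^{3}$ ($o{\left(w \right)} = - 6 w w^{2} = - 6 w^{3}$)
$B{\left(X \right)} = 56 + X$
$v{\left(x \right)} = 5145 - \frac{441 x}{2}$ ($v{\left(x \right)} = - \frac{147 \left(x + \left(\left(-70 + x\right) + x\right)\right)}{2} = - \frac{147 \left(x + \left(-70 + 2 x\right)\right)}{2} = - \frac{147 \left(-70 + 3 x\right)}{2} = - \frac{-10290 + 441 x}{2} = 5145 - \frac{441 x}{2}$)
$\left(v{\left(22 \right)} + o{\left(-193 \right)}\right) \left(B{\left(-115 \right)} + 31976\right) = \left(\left(5145 - 4851\right) - 6 \left(-193\right)^{3}\right) \left(\left(56 - 115\right) + 31976\right) = \left(\left(5145 - 4851\right) - -43134342\right) \left(-59 + 31976\right) = \left(294 + 43134342\right) 31917 = 43134636 \cdot 31917 = 1376728177212$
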